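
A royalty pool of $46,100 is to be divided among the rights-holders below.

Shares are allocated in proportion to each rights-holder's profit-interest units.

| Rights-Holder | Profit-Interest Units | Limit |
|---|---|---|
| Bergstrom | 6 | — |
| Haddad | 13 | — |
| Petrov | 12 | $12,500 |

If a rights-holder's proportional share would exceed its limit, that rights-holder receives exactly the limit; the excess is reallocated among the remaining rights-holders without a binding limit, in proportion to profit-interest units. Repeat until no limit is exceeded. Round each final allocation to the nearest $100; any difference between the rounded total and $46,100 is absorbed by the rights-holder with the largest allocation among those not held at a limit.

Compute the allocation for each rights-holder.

Profit-interest units total: 31.
Pro-rata shares before constraints: Bergstrom 8,922.58; Haddad 19,332.26; Petrov 17,845.16.
Cap binds for Petrov ($12,500); residual $33,600 reallocated over remaining profit-interest units 19.
Remaining shares: Bergstrom 10,610.53 → $10,600; Haddad 22,989.47 → $23,000.

Bergstrom: $10,600 | Haddad: $23,000 | Petrov: $12,500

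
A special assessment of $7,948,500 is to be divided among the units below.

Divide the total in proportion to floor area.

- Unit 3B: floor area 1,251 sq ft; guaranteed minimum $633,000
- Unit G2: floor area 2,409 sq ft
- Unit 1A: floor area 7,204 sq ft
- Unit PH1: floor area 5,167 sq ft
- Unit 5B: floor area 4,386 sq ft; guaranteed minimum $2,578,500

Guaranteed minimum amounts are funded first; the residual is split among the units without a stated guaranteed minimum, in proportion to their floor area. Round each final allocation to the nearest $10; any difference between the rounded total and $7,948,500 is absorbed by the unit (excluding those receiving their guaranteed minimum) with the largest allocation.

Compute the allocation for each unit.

Fund the minimums — Unit 3B $633,000; Unit 5B $2,578,500. Residual $4,737,000.
Residual split over remaining floor area 14,780: Unit G2 772,086.13 → $772,090; Unit 1A 2,308,886.87 → $2,308,890; Unit PH1 1,656,027.00 → $1,656,030.
Rounding difference −$10 applied to Unit 1A → $2,308,880.

Unit 3B: $633,000 · Unit G2: $772,090 · Unit 1A: $2,308,880 · Unit PH1: $1,656,030 · Unit 5B: $2,578,500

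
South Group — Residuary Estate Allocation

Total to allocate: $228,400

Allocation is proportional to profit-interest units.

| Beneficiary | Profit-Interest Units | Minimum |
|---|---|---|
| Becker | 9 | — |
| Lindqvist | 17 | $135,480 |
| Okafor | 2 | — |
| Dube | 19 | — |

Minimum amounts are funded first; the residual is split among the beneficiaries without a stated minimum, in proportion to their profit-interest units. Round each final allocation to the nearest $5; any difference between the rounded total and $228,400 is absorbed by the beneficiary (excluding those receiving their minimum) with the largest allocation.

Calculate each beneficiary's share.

Becker: $27,875; Lindqvist: $135,480; Okafor: $6,195; Dube: $58,850

Fund the minimums — Lindqvist $135,480. Balance $92,920.
Balance split over remaining profit-interest units 30: Becker 27,876.00 → $27,875; Okafor 6,194.67 → $6,195; Dube 58,849.33 → $58,850.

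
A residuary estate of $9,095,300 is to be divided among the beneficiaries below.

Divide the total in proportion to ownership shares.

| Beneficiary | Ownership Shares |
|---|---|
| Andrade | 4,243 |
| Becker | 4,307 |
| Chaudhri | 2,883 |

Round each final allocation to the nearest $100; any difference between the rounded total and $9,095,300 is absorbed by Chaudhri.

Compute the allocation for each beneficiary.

Ownership shares total: 11,433.
Raw shares: Andrade 4,243/11,433 × $9,095,300 = 3,375,435.83; Becker 4,307/11,433 × $9,095,300 = 3,426,349.79; Chaudhri 2,883/11,433 × $9,095,300 = 2,293,514.38.
At nearest $100: Andrade $3,375,400; Becker $3,426,300; Chaudhri $2,293,500. Sum = $9,095,200.
Difference $9,095,300 − $9,095,200 = +$100 applied to Chaudhri: Chaudhri becomes $2,293,600.

Andrade: $3,375,400 | Becker: $3,426,300 | Chaudhri: $2,293,600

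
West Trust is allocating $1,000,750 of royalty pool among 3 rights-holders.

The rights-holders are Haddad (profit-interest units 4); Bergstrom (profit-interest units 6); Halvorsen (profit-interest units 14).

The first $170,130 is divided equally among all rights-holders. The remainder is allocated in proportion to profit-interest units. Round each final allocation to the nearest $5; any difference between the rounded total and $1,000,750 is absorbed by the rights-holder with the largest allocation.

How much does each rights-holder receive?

First tranche $170,130 split equally: $56,710 each.
Remainder $830,620 by profit-interest units (total 24): Haddad 138,436.67 → $138,435; Bergstrom 207,655.00 → $207,655; Halvorsen 484,528.33 → $484,530.
Totals: Haddad $56,710 + $138,435 = $195,145; Bergstrom $56,710 + $207,655 = $264,365; Halvorsen $56,710 + $484,530 = $541,240.

Haddad: $195,145 · Bergstrom: $264,365 · Halvorsen: $541,240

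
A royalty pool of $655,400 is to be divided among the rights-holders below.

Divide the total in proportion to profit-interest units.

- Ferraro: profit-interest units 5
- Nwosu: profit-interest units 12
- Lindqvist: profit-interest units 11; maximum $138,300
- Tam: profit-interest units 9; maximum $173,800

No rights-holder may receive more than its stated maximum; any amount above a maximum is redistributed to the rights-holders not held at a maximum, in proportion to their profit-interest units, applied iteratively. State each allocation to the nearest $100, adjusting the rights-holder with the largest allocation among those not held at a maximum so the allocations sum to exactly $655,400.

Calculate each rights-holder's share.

Ferraro: $101,000 · Nwosu: $242,300 · Lindqvist: $138,300 · Tam: $173,800

Combined profit-interest units = 37.
Unconstrained shares: Ferraro 88,567.57; Nwosu 212,562.16; Lindqvist 194,848.65; Tam 159,421.62.
Capped: Lindqvist ($138,300); balance $517,100 reallocated over remaining profit-interest units 26.
Capped: Tam ($173,800); balance $343,300 reallocated over remaining profit-interest units 17.
Shares after redistribution: Ferraro 100,970.59 → $101,000; Nwosu 242,329.41 → $242,300.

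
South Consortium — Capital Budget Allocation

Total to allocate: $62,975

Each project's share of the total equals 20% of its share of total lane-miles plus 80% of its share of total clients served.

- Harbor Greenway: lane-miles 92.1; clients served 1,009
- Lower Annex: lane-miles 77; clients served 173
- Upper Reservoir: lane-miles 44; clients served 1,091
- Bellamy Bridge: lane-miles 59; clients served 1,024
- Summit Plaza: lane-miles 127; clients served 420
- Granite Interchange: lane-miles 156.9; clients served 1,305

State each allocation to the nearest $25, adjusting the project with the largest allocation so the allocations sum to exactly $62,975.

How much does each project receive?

Harbor Greenway: $12,200 · Lower Annex: $3,475 · Upper Reservoir: $11,950 · Bellamy Bridge: $11,600 · Summit Plaza: $7,100 · Granite Interchange: $16,650

Lane-miles total 556; clients served total 5,022.
Combined weights (20% lane-miles + 80% clients served): Harbor Greenway 0.1939; Lower Annex 0.0553; Upper Reservoir 0.1896; Bellamy Bridge 0.1843; Summit Plaza 0.1126; Granite Interchange 0.2643.
Raw shares: Harbor Greenway 12,208.48; Lower Annex 3,479.78; Upper Reservoir 11,941.49; Bellamy Bridge 11,609.14; Summit Plaza 7,090.30; Granite Interchange 16,645.81.
Rounded to nearest $25: Harbor Greenway $12,200; Lower Annex $3,475; Upper Reservoir $11,950; Bellamy Bridge $11,600; Summit Plaza $7,100; Granite Interchange $16,650. Sum = $62,975.
Rounded total matches; no reconciliation needed.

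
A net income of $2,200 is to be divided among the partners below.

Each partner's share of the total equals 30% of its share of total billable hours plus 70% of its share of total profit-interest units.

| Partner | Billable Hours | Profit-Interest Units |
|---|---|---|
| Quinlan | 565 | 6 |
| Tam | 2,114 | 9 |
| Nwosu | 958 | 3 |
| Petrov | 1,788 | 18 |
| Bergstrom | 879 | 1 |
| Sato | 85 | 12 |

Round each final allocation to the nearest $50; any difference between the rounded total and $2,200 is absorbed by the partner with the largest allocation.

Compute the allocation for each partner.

Quinlan: $250 | Tam: $500 | Nwosu: $200 | Petrov: $750 | Bergstrom: $100 | Sato: $400

Totals — billable hours 6,389, profit-interest units 49.
Composite weights (30% billable hours + 70% profit-interest units): Quinlan 0.1122; Tam 0.2278; Nwosu 0.0878; Petrov 0.3411; Bergstrom 0.0556; Sato 0.1754.
Pro-rata amounts: Quinlan 246.94; Tam 501.24; Nwosu 193.25; Petrov 750.42; Bergstrom 122.23; Sato 385.92.
At nearest $50: Quinlan $250; Tam $500; Nwosu $200; Petrov $750; Bergstrom $100; Sato $400. Sum = $2,200.
Sum already equals the total — no adjustment.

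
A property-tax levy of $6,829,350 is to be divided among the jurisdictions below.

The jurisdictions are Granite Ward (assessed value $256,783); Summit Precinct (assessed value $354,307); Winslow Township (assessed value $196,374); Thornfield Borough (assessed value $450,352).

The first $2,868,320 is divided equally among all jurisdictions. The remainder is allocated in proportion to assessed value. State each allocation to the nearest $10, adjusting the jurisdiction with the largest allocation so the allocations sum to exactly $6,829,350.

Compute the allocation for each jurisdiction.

First tranche $2,868,320 split equally: $717,080 each.
Remainder $3,961,030 by assessed value (total 1,257,816): Granite Ward 808,643.84 → $808,640; Summit Precinct 1,115,759.90 → $1,115,760; Winslow Township 618,407.86 → $618,410; Thornfield Borough 1,418,218.39 → $1,418,220.
Totals: Granite Ward $717,080 + $808,640 = $1,525,720; Summit Precinct $717,080 + $1,115,760 = $1,832,840; Winslow Township $717,080 + $618,410 = $1,335,490; Thornfield Borough $717,080 + $1,418,220 = $2,135,300.

Granite Ward: $1,525,720 · Summit Precinct: $1,832,840 · Winslow Township: $1,335,490 · Thornfield Borough: $2,135,300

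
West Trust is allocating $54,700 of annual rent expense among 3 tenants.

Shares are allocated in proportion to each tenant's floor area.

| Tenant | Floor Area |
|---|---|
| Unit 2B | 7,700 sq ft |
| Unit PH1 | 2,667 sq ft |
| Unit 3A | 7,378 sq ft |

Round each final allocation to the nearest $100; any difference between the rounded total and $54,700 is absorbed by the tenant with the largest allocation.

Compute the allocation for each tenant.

Sum of floor area: 17,745.
Unrounded shares: Unit 2B 7,700/17,745 × $54,700 = 23,735.70; Unit PH1 2,667/17,745 × $54,700 = 8,221.18; Unit 3A 7,378/17,745 × $54,700 = 22,743.12.
Rounded to nearest $100: Unit 2B $23,700; Unit PH1 $8,200; Unit 3A $22,700. Sum = $54,600.
Difference $54,700 − $54,600 = +$100 applied to largest allocation (Unit 2B): Unit 2B becomes $23,800.

Unit 2B: $23,800; Unit PH1: $8,200; Unit 3A: $22,700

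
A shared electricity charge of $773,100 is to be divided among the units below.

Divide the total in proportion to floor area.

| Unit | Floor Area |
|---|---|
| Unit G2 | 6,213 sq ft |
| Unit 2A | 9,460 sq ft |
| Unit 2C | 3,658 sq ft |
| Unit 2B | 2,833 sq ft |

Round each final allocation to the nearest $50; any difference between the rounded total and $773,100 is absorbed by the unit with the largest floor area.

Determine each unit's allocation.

Combined floor area = 22,164.
Proportional shares: Unit G2 6,213/22,164 × $773,100 = 216,714.96; Unit 2A 9,460/22,164 × $773,100 = 329,973.20; Unit 2C 3,658/22,164 × $773,100 = 127,594.29; Unit 2B 2,833/22,164 × $773,100 = 98,817.56.
After rounding ($50): Unit G2 $216,700; Unit 2A $329,950; Unit 2C $127,600; Unit 2B $98,800. Sum = $773,050.
Difference $773,100 − $773,050 = +$50 applied to largest floor area (Unit 2A): Unit 2A becomes $330,000.

Unit G2: $216,700 · Unit 2A: $330,000 · Unit 2C: $127,600 · Unit 2B: $98,800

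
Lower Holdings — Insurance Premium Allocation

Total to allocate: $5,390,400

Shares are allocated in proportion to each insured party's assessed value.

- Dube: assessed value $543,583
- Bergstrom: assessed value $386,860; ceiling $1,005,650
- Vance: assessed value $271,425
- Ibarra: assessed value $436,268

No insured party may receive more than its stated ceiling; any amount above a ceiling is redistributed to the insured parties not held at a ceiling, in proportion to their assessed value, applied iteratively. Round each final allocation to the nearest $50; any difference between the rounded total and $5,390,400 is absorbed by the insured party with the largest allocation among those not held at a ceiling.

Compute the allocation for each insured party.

Combined assessed value = 1,638,136.
Proportional shares (ignoring caps): Dube 1,788,697.52; Bergstrom 1,272,989.63; Vance 893,142.77; Ibarra 1,435,570.08.
Held at cap: Bergstrom ($1,005,650); balance $4,384,750 reallocated over remaining assessed value 1,251,276.
Remaining shares: Dube 1,904,835.99 → $1,904,850; Vance 951,133.70 → $951,150; Ibarra 1,528,780.31 → $1,528,800.
Rounding difference −$50 applied to Dube → $1,904,800.

Dube: $1,904,800 · Bergstrom: $1,005,650 · Vance: $951,150 · Ibarra: $1,528,800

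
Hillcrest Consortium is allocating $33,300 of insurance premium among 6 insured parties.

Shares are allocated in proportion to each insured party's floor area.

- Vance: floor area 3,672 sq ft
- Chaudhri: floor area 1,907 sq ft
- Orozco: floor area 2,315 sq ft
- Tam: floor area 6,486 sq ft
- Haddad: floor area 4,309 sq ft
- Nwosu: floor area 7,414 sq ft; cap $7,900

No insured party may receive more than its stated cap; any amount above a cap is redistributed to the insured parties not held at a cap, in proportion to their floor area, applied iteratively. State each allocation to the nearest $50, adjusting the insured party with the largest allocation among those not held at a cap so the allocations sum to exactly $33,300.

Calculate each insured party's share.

Sum of floor area: 26,103.
Unconstrained shares: Vance 4,684.43; Chaudhri 2,432.79; Orozco 2,953.28; Tam 8,274.29; Haddad 5,497.06; Nwosu 9,458.15.
Capped: Nwosu ($7,900); remaining pool $25,400 reallocated over remaining floor area 18,689.
Shares after redistribution: Vance 4,990.57 → $5,000; Chaudhri 2,591.78 → $2,600; Orozco 3,146.29 → $3,150; Tam 8,815.05 → $8,800; Haddad 5,856.31 → $5,850.

Vance: $5,000 · Chaudhri: $2,600 · Orozco: $3,150 · Tam: $8,800 · Haddad: $5,850 · Nwosu: $7,900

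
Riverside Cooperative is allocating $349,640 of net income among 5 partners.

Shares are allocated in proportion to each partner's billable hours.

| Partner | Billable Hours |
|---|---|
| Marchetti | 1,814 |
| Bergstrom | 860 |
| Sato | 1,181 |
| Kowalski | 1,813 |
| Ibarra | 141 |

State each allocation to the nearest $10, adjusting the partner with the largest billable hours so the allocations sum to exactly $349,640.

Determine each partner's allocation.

Billable hours total: 1,814 + 860 + 1,181 + 1,813 + 141 = 5,809.
Proportional shares: Marchetti 109,183.50; Bergstrom 51,762.85; Sato 71,083.64; Kowalski 109,123.31; Ibarra 8,486.70.
Rounded to nearest $10: Marchetti $109,180; Bergstrom $51,760; Sato $71,080; Kowalski $109,120; Ibarra $8,490. Sum = $349,630.
Difference $349,640 − $349,630 = +$10 applied to largest billable hours (Marchetti): Marchetti becomes $109,190.

Marchetti: $109,190; Bergstrom: $51,760; Sato: $71,080; Kowalski: $109,120; Ibarra: $8,490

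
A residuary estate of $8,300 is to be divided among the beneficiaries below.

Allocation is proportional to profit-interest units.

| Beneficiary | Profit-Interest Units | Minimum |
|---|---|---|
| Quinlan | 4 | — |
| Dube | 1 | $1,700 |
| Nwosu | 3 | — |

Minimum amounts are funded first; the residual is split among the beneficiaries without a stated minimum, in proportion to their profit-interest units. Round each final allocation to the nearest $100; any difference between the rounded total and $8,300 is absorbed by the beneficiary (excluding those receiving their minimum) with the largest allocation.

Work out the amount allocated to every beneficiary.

Quinlan: $3,800 · Dube: $1,700 · Nwosu: $2,800

Minimums first: Dube $1,700. Balance $6,600.
Balance split over remaining profit-interest units 7: Quinlan 3,771.43 → $3,800; Nwosu 2,828.57 → $2,800.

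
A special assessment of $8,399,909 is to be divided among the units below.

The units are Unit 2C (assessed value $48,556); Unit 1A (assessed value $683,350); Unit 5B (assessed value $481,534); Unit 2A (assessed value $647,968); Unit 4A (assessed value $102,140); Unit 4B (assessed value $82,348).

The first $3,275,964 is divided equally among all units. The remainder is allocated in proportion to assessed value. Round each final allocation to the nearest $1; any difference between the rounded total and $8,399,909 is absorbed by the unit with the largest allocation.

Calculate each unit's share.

$3,275,964 shared equally gives $545,994 per unit.
Remainder $5,123,945 by assessed value (total 2,045,896): Unit 2C 121,608.47 → $121,608; Unit 1A 1,711,449.56 → $1,711,450; Unit 5B 1,206,001.54 → $1,206,002; Unit 2A 1,622,835.37 → $1,622,835; Unit 4A 255,809.55 → $255,810; Unit 4B 206,240.504 → $206,241.
Rounding difference −$1 on remainder applied to Unit 1A.
Totals: Unit 2C $545,994 + $121,608 = $667,602; Unit 1A $545,994 + $1,711,449 = $2,257,443; Unit 5B $545,994 + $1,206,002 = $1,751,996; Unit 2A $545,994 + $1,622,835 = $2,168,829; Unit 4A $545,994 + $255,810 = $801,804; Unit 4B $545,994 + $206,241 = $752,235.

Unit 2C: $667,602 · Unit 1A: $2,257,443 · Unit 5B: $1,751,996 · Unit 2A: $2,168,829 · Unit 4A: $801,804 · Unit 4B: $752,235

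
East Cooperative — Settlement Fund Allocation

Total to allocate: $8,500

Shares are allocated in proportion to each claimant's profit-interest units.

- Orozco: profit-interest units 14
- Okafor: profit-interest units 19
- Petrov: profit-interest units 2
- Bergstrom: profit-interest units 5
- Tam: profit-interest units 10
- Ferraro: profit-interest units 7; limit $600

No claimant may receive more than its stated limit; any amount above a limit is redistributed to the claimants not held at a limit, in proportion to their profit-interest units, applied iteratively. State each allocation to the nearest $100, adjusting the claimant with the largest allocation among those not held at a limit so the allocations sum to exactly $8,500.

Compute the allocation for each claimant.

Orozco: $2,200 · Okafor: $3,000 · Petrov: $300 · Bergstrom: $800 · Tam: $1,600 · Ferraro: $600

Profit-interest units total: 57.
Unconstrained shares: Orozco 2,087.72; Okafor 2,833.33; Petrov 298.25; Bergstrom 745.61; Tam 1,491.23; Ferraro 1,043.86.
Cap binds for Ferraro ($600); balance $7,900 reallocated over remaining profit-interest units 50.
Redistributed shares: Orozco 2,212.00 → $2,200; Okafor 3,002.00 → $3,000; Petrov 316.00 → $300; Bergstrom 790.00 → $800; Tam 1,580.00 → $1,600.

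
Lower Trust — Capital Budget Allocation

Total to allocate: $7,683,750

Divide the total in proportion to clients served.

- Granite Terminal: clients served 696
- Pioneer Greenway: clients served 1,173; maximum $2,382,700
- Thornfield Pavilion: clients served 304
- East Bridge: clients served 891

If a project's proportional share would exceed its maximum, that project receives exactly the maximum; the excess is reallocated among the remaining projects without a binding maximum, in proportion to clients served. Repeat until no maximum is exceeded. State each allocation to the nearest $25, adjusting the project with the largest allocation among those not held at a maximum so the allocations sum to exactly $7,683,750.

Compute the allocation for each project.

Granite Terminal: $1,951,100; Pioneer Greenway: $2,382,700; Thornfield Pavilion: $852,200; East Bridge: $2,497,750

Sum of clients served: 3,064.
Unconstrained shares: Granite Terminal 1,745,394.91; Pioneer Greenway 2,941,592.28; Thornfield Pavilion 762,356.40; East Bridge 2,234,406.41.
Capped: Pioneer Greenway ($2,382,700); residual $5,301,050 reallocated over remaining clients served 1,891.
Remaining shares: Granite Terminal 1,951,100.37 → $1,951,100; Thornfield Pavilion 852,204.76 → $852,200; East Bridge 2,497,744.87 → $2,497,750.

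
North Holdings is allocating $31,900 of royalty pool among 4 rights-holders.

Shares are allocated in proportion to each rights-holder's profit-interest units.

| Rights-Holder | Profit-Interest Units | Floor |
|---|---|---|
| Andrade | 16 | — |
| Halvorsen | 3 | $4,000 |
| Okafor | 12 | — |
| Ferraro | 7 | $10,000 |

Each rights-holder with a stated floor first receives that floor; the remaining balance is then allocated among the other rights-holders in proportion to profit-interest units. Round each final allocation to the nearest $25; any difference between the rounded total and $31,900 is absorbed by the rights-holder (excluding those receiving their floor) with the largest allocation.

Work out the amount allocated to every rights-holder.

Andrade: $10,225 · Halvorsen: $4,000 · Okafor: $7,675 · Ferraro: $10,000

Fund the minimums — Halvorsen $4,000; Ferraro $10,000. Remaining pool $17,900.
Remaining pool split over remaining profit-interest units 28: Andrade 10,228.57 → $10,225; Okafor 7,671.43 → $7,675.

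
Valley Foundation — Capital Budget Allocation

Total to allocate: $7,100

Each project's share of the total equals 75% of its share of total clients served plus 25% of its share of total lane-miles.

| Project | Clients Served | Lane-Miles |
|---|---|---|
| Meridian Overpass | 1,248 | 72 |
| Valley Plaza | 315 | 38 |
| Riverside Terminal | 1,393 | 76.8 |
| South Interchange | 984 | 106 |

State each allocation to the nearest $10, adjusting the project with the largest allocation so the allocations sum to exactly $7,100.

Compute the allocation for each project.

Totals — clients served 3,940, lane-miles 292.8.
Blended shares (75% clients served + 25% lane-miles): Meridian Overpass 0.2990; Valley Plaza 0.0924; Riverside Terminal 0.3307; South Interchange 0.2778.
Unrounded shares: Meridian Overpass 2,123.18; Valley Plaza 656.09; Riverside Terminal 2,348.25; South Interchange 1,972.49.
After rounding ($10): Meridian Overpass $2,120; Valley Plaza $660; Riverside Terminal $2,350; South Interchange $1,970. Sum = $7,100.
Sum already equals the total — no adjustment.

Meridian Overpass: $2,120 · Valley Plaza: $660 · Riverside Terminal: $2,350 · South Interchange: $1,970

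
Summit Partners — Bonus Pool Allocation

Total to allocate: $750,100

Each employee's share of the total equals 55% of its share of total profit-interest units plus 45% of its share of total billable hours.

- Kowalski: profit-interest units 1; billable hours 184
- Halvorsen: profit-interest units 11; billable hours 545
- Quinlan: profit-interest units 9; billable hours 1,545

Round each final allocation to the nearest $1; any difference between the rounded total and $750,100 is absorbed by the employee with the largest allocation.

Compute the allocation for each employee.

Kowalski: $46,958 · Halvorsen: $296,998 · Quinlan: $406,144

Profit-interest units total 21; billable hours total 2,274.
Combined weights (55% profit-interest units + 45% billable hours): Kowalski 0.0626; Halvorsen 0.3959; Quinlan 0.5415.
Proportional shares: Kowalski 46,957.82; Halvorsen 296,998.23; Quinlan 406,143.95.
Rounded to nearest $1: Kowalski $46,958; Halvorsen $296,998; Quinlan $406,144. Sum = $750,100.
No rounding difference to absorb.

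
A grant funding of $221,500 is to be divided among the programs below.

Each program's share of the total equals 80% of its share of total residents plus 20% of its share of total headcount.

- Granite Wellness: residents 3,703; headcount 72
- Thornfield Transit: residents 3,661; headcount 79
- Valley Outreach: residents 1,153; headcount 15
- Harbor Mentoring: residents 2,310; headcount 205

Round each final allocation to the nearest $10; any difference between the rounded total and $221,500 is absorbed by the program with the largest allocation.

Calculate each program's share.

Totals — residents 10,827, headcount 371.
Combined weights (80% residents + 20% headcount): Granite Wellness 0.3124; Thornfield Transit 0.3131; Valley Outreach 0.0933; Harbor Mentoring 0.2812.
Proportional shares: Granite Wellness 69,202.42; Thornfield Transit 69,350.88; Valley Outreach 20,661.67; Harbor Mentoring 62,285.03.
Rounded to nearest $10: Granite Wellness $69,200; Thornfield Transit $69,350; Valley Outreach $20,660; Harbor Mentoring $62,290. Sum = $221,500.
Sum already equals the total — no adjustment.

Granite Wellness: $69,200 · Thornfield Transit: $69,350 · Valley Outreach: $20,660 · Harbor Mentoring: $62,290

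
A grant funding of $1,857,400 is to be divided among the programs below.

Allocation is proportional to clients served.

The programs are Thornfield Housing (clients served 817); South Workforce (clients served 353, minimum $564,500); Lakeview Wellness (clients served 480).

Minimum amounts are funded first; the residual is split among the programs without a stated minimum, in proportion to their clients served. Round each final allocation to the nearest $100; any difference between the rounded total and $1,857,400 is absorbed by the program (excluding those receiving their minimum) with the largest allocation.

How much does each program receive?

Thornfield Housing: $814,400; South Workforce: $564,500; Lakeview Wellness: $478,500

Minimums first: South Workforce $564,500. Remaining pool $1,292,900.
Remaining pool split over remaining clients served 1,297: Thornfield Housing 814,417.35 → $814,400; Lakeview Wellness 478,482.65 → $478,500.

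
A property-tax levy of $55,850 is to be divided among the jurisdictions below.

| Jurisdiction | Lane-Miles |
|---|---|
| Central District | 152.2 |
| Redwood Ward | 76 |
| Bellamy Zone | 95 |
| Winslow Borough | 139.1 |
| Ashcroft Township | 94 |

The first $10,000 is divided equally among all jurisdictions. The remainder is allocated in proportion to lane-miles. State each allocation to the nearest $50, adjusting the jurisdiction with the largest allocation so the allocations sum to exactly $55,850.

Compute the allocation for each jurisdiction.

Central District: $14,550; Redwood Ward: $8,250; Bellamy Zone: $9,850; Winslow Borough: $13,450; Ashcroft Township: $9,750

Equal tier: $10,000 ÷ 5 = $2,000 apiece.
Remainder $45,850 by lane-miles (total 556.3): Central District 12,544.26 → $12,550; Redwood Ward 6,263.89 → $6,250; Bellamy Zone 7,829.86 → $7,850; Winslow Borough 11,464.56 → $11,450; Ashcroft Township 7,747.44 → $7,750.
Totals: Central District $2,000 + $12,550 = $14,550; Redwood Ward $2,000 + $6,250 = $8,250; Bellamy Zone $2,000 + $7,850 = $9,850; Winslow Borough $2,000 + $11,450 = $13,450; Ashcroft Township $2,000 + $7,750 = $9,750.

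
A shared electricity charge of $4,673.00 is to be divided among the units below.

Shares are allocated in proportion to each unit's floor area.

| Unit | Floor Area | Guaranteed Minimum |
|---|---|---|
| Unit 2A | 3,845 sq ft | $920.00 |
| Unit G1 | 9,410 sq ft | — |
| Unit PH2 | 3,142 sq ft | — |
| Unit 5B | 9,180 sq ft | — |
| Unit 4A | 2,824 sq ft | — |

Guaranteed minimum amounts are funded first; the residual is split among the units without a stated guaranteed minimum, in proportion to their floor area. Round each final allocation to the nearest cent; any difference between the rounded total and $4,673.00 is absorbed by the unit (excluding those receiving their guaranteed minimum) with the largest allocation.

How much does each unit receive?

Guaranteed amounts: Unit 2A $920.00. Residual $3,753.00.
Residual split over remaining floor area 24,556: Unit G1 1,438.1711 → $1,438.17; Unit PH2 480.2055 → $480.21; Unit 5B 1,403.0192 → $1,403.02; Unit 4A 431.6042 → $431.60.

Unit 2A: $920.00 · Unit G1: $1,438.17 · Unit PH2: $480.21 · Unit 5B: $1,403.02 · Unit 4A: $431.60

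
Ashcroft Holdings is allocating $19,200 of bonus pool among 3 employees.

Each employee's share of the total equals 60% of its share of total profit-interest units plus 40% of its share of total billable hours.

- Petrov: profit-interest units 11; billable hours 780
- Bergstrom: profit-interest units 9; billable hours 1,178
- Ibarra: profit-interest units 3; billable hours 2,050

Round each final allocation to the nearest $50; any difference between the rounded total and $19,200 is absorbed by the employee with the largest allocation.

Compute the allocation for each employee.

Profit-interest units total 23; billable hours total 4,008.
Blended shares (60% profit-interest units + 40% billable hours): Petrov 0.3648; Bergstrom 0.3523; Ibarra 0.2829.
Pro-rata amounts: Petrov 7,004.18; Bergstrom 6,765.07; Ibarra 5,430.75.
After rounding ($50): Petrov $7,000; Bergstrom $6,750; Ibarra $5,450. Sum = $19,200.
Sum already equals the total — no adjustment.

Petrov: $7,000; Bergstrom: $6,750; Ibarra: $5,450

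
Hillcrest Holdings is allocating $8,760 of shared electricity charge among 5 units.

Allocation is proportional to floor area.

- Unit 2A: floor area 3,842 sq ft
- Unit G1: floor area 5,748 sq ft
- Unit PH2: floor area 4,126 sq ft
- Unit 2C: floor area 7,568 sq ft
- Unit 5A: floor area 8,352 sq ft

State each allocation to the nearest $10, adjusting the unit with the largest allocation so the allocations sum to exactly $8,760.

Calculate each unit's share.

Total floor area = 29,636.
Unrounded shares: Unit 2A 3,842/29,636 × $8,760 = 1,135.64; Unit G1 5,748/29,636 × $8,760 = 1,699.03; Unit PH2 4,126/29,636 × $8,760 = 1,219.59; Unit 2C 7,568/29,636 × $8,760 = 2,237.00; Unit 5A 8,352/29,636 × $8,760 = 2,468.74.
At nearest $10: Unit 2A $1,140; Unit G1 $1,700; Unit PH2 $1,220; Unit 2C $2,240; Unit 5A $2,470. Sum = $8,770.
Difference $8,760 − $8,770 = −$10 applied to largest allocation (Unit 5A): Unit 5A becomes $2,460.

Unit 2A: $1,140; Unit G1: $1,700; Unit PH2: $1,220; Unit 2C: $2,240; Unit 5A: $2,460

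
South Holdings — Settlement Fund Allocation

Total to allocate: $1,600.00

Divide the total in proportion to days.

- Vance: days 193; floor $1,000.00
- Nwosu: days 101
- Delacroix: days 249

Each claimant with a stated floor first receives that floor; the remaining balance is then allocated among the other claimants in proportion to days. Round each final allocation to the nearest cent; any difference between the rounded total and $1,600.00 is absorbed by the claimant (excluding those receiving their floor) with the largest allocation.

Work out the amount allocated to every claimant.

Vance: $1,000.00; Nwosu: $173.14; Delacroix: $426.86

Minimums first: Vance $1,000.00. Residual $600.00.
Residual split over remaining days 350: Nwosu 173.1429 → $173.14; Delacroix 426.8571 → $426.86.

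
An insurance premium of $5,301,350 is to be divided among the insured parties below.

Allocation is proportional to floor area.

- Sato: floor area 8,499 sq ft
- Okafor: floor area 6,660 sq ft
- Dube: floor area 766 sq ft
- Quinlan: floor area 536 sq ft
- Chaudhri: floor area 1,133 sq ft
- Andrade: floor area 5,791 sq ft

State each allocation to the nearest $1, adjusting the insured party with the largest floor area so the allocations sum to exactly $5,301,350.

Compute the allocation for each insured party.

Floor area total: 8,499 + 6,660 + 766 + 536 + 1,133 + 5,791 = 23,385.
Pro-rata amounts: Sato 1,926,712.58; Okafor 1,509,813.60; Dube 173,651.23; Quinlan 121,510.52; Chaudhri 256,849.67; Andrade 1,312,812.39.
At nearest $1: Sato $1,926,713; Okafor $1,509,814; Dube $173,651; Quinlan $121,511; Chaudhri $256,850; Andrade $1,312,812. Sum = $5,301,351.
Difference $5,301,350 − $5,301,351 = −$1 applied to largest floor area (Sato): Sato becomes $1,926,712.

Sato: $1,926,712 | Okafor: $1,509,814 | Dube: $173,651 | Quinlan: $121,511 | Chaudhri: $256,850 | Andrade: $1,312,812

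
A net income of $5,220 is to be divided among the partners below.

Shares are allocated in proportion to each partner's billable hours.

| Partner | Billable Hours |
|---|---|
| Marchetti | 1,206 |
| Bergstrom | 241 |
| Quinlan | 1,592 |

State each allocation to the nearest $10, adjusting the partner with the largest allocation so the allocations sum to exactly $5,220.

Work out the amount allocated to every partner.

Marchetti: $2,070; Bergstrom: $410; Quinlan: $2,740

Sum of billable hours: 3,039.
Unrounded shares: Marchetti 1,206/3,039 × $5,220 = 2,071.51; Bergstrom 241/3,039 × $5,220 = 413.96; Quinlan 1,592/3,039 × $5,220 = 2,734.53.
Rounded to nearest $10: Marchetti $2,070; Bergstrom $410; Quinlan $2,730. Sum = $5,210.
Difference $5,220 − $5,210 = +$10 applied to largest allocation (Quinlan): Quinlan becomes $2,740.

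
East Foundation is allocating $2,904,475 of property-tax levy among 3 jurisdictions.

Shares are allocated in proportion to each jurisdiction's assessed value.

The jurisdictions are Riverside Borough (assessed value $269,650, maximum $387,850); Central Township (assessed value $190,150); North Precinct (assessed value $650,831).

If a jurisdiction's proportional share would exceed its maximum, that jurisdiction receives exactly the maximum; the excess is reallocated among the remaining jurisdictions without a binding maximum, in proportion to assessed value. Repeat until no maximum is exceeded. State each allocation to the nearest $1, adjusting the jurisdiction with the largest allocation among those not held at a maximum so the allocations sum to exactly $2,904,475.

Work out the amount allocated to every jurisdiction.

Total assessed value = 1,110,631.
Proportional shares (ignoring caps): Riverside Borough 705,177.22; Central Township 497,272.20; North Precinct 1,702,025.58.
Cap binds for Riverside Borough ($387,850); residual $2,516,625 reallocated over remaining assessed value 840,981.
Remaining shares: Central Township 569,021.47 → $569,021; North Precinct 1,947,603.53 → $1,947,604.

Riverside Borough: $387,850 | Central Township: $569,021 | North Precinct: $1,947,604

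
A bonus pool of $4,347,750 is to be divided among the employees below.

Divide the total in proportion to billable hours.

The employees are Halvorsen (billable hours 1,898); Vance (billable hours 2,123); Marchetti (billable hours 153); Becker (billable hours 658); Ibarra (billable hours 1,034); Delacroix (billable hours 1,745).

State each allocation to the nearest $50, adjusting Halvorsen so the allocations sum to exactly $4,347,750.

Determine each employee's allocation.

Halvorsen: $1,084,250; Vance: $1,212,750; Marchetti: $87,400; Becker: $375,900; Ibarra: $590,650; Delacroix: $996,800

Sum of billable hours: 7,611.
Proportional shares: Halvorsen 1,898/7,611 × $4,347,750 = 1,084,224.08; Vance 2,123/7,611 × $4,347,750 = 1,212,754.34; Marchetti 153/7,611 × $4,347,750 = 87,400.57; Becker 658/7,611 × $4,347,750 = 375,879.58; Ibarra 1,034/7,611 × $4,347,750 = 590,667.91; Delacroix 1,745/7,611 × $4,347,750 = 996,823.51.
At nearest $50: Halvorsen $1,084,200; Vance $1,212,750; Marchetti $87,400; Becker $375,900; Ibarra $590,650; Delacroix $996,800. Sum = $4,347,700.
Difference $4,347,750 − $4,347,700 = +$50 applied to Halvorsen: Halvorsen becomes $1,084,250.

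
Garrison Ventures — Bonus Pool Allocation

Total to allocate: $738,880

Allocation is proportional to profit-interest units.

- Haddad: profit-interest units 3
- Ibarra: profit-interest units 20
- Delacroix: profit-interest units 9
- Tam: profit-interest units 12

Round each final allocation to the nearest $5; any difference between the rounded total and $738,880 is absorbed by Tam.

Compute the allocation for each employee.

Haddad: $50,380 · Ibarra: $335,855 · Delacroix: $151,135 · Tam: $201,510

Sum of profit-interest units: 44.
Unrounded shares: Haddad 3/44 × $738,880 = 50,378.18; Ibarra 20/44 × $738,880 = 335,854.55; Delacroix 9/44 × $738,880 = 151,134.55; Tam 12/44 × $738,880 = 201,512.73.
At nearest $5: Haddad $50,380; Ibarra $335,855; Delacroix $151,135; Tam $201,515. Sum = $738,885.
Difference $738,880 − $738,885 = −$5 applied to Tam: Tam becomes $201,510.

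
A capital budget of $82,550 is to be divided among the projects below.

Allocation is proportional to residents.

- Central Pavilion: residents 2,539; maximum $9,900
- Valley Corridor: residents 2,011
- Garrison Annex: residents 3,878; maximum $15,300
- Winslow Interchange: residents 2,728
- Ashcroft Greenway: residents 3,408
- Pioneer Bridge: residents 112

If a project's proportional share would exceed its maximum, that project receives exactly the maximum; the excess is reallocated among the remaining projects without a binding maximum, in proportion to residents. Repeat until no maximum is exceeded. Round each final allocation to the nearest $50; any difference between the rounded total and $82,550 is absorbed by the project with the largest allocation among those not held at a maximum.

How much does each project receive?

Total residents = 14,676.
Unconstrained shares: Central Pavilion 14,281.44; Valley Corridor 11,311.53; Garrison Annex 21,813.09; Winslow Interchange 15,344.54; Ashcroft Greenway 19,169.42; Pioneer Bridge 629.98.
Capped: Central Pavilion ($9,900), Garrison Annex ($15,300); balance $57,350 reallocated over remaining residents 8,259.
Redistributed shares: Valley Corridor 13,964.26 → $13,950; Winslow Interchange 18,943.07 → $18,950; Ashcroft Greenway 23,664.95 → $23,650; Pioneer Bridge 777.72 → $800.

Central Pavilion: $9,900 | Valley Corridor: $13,950 | Garrison Annex: $15,300 | Winslow Interchange: $18,950 | Ashcroft Greenway: $23,650 | Pioneer Bridge: $800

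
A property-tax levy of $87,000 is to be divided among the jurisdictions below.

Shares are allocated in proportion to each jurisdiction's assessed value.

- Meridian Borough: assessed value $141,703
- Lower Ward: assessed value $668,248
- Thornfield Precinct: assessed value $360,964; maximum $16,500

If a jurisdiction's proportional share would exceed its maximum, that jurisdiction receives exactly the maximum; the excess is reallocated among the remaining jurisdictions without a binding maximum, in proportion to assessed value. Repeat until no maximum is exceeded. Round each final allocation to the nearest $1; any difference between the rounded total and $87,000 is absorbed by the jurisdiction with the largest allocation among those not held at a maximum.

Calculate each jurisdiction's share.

Meridian Borough: $12,334 | Lower Ward: $58,166 | Thornfield Precinct: $16,500

Assessed value total: 1,170,915.
Unconstrained shares: Meridian Borough 10,528.66; Lower Ward 49,651.41; Thornfield Precinct 26,819.94.
Capped: Thornfield Precinct ($16,500); residual $70,500 reallocated over remaining assessed value 809,951.
Redistributed shares: Meridian Borough 12,334.16 → $12,334; Lower Ward 58,165.84 → $58,166.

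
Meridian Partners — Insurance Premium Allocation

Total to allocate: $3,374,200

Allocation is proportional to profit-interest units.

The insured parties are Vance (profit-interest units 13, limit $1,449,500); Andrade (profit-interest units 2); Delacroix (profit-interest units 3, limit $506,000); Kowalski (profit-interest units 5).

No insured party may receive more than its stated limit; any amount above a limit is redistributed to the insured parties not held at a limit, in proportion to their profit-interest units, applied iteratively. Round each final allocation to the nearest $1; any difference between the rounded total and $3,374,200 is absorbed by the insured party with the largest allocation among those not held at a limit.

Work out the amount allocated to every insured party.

Vance: $1,449,500; Andrade: $405,343; Delacroix: $506,000; Kowalski: $1,013,357

Combined profit-interest units = 23.
Pro-rata shares before constraints: Vance 1,907,156.52; Andrade 293,408.70; Delacroix 440,113.04; Kowalski 733,521.74.
Capped: Vance ($1,449,500); remaining pool $1,924,700 reallocated over remaining profit-interest units 10.
Capped: Delacroix ($506,000); remaining pool $1,418,700 reallocated over remaining profit-interest units 7.
Shares after redistribution: Andrade 405,342.86 → $405,343; Kowalski 1,013,357.14 → $1,013,357.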